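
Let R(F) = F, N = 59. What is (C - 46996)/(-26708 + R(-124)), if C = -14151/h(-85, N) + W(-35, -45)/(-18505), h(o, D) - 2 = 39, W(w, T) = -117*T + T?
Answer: 7183635691/4071514512 ≈ 1.7644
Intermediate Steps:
W(w, T) = -116*T
h(o, D) = 41 (h(o, D) = 2 + 39 = 41)
C = -52415655/151741 (C = -14151/41 - 116*(-45)/(-18505) = -14151*1/41 + 5220*(-1/18505) = -14151/41 - 1044/3701 = -52415655/151741 ≈ -345.43)
(C - 46996)/(-26708 + R(-124)) = (-52415655/151741 - 46996)/(-26708 - 124) = -7183635691/151741/(-26832) = -7183635691/151741*(-1/26832) = 7183635691/4071514512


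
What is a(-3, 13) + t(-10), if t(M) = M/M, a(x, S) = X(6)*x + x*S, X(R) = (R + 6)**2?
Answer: -470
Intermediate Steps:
X(R) = (6 + R)**2
a(x, S) = 144*x + S*x (a(x, S) = (6 + 6)**2*x + x*S = 12**2*x + S*x = 144*x + S*x)
t(M) = 1
a(-3, 13) + t(-10) = -3*(144 + 13) + 1 = -3*157 + 1 = -471 + 1 = -470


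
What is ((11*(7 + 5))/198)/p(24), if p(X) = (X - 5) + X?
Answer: 2/129 ≈ 0.015504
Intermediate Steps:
p(X) = -5 + 2*X (p(X) = (-5 + X) + X = -5 + 2*X)
((11*(7 + 5))/198)/p(24) = ((11*(7 + 5))/198)/(-5 + 2*24) = ((11*12)*(1/198))/(-5 + 48) = (132*(1/198))/43 = (⅔)*(1/43) = 2/129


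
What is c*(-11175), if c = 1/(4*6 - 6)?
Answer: -3725/6 ≈ -620.83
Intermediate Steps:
c = 1/18 (c = 1/(24 - 6) = 1/18 ≈ 0.055556)
c*(-11175) = (1/18)*(-11175) = -3725/6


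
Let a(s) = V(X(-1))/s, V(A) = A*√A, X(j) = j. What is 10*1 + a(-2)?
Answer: 10 + I/2 ≈ 10.0 + 0.5*I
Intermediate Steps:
V(A) = A^(3/2)
a(s) = -I/s (a(s) = (-1)^(3/2)/s = (-I)/s = -I/s)
10*1 + a(-2) = 10*1 - 1*I/(-2) = 10 - 1*I*(-½) = 10 + I/2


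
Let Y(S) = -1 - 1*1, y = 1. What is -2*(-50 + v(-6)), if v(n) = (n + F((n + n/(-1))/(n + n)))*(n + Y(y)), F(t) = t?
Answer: 4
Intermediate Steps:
Y(S) = -2 (Y(S) = -1 - 1 = -2)
v(n) = n*(-2 + n) (v(n) = (n + (n + n/(-1))/(n + n))*(n - 2) = (n + (n + n*(-1))/((2*n)))*(-2 + n) = (n + (n - n)*(1/(2*n)))*(-2 + n) = (n + 0*(1/(2*n)))*(-2 + n) = (n + 0)*(-2 + n) = n*(-2 + n))
-2*(-50 + v(-6)) = -2*(-50 - 6*(-2 - 6)) = -2*(-50 - 6*(-8)) = -2*(-50 + 48) = -2*(-2) = 4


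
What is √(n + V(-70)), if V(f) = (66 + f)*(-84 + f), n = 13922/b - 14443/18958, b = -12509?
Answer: √34537201232317090958/237145622 ≈ 24.782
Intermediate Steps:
n = -444600763/237145622 (n = 13922/(-12509) - 14443/18958 = 13922*(-1/12509) - 14443*1/18958 = -13922/12509 - 14443/18958 = -444600763/237145622 ≈ -1.8748)
V(f) = (-84 + f)*(66 + f)
√(n + V(-70)) = √(-444600763/237145622 + (-5544 + (-70)² - 18*(-70))) = √(-444600763/237145622 + (-5544 + 4900 + 1260)) = √(-444600763/237145622 + 616) = √(145637102389/237145622) = √34537201232317090958/237145622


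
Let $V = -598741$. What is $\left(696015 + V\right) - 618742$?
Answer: $-521468$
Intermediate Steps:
$\left(696015 + V\right) - 618742 = \left(696015 - 598741\right) - 618742 = 97274 + \left(-1600943 + 982201\right) = 97274 - 618742 = -521468$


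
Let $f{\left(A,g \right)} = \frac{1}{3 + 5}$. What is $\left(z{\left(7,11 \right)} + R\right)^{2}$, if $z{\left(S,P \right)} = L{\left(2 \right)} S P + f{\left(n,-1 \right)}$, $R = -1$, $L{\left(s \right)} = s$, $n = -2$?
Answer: $\frac{1500625}{64} \approx 23447.0$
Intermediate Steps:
$f{\left(A,g \right)} = \frac{1}{8}$
$z{\left(S,P \right)} = \frac{1}{8} + 2 P S$ ($z{\left(S,P \right)} = 2 S P + \frac{1}{8} = 2 P S + \frac{1}{8} = \frac{1}{8} + 2 P S$)
$\left(z{\left(7,11 \right)} + R\right)^{2} = \left(\left(\frac{1}{8} + 2 \cdot 11 \cdot 7\right) - 1\right)^{2} = \left(\left(\frac{1}{8} + 154\right) - 1\right)^{2} = \left(\frac{1233}{8} - 1\right)^{2} = \left(\frac{1225}{8}\right)^{2} = \frac{1500625}{64}$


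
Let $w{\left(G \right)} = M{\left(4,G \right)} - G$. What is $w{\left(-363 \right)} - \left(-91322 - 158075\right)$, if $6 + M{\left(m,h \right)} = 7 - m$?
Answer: $249757$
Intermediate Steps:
$M{\left(m,h \right)} = 1 - m$ ($M{\left(m,h \right)} = -6 - \left(-7 + m\right) = 1 - m$)
$w{\left(G \right)} = -3 - G$ ($w{\left(G \right)} = \left(1 - 4\right) - G = -3 - G$)
$w{\left(-363 \right)} - \left(-91322 - 158075\right) = \left(-3 - -363\right) - \left(-91322 - 158075\right) = \left(-3 + 363\right) - -249397 = 360 + 249397 = 249757$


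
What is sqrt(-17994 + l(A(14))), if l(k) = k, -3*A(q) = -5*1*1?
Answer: I*sqrt(161931)/3 ≈ 134.14*I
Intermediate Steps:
A(q) = 5/3 (A(q) = -(-5*1)/3 = -(-5)/3 = -1/3*(-5) = 5/3)
sqrt(-17994 + l(A(14))) = sqrt(-17994 + 5/3) = sqrt(-53977/3) = I*sqrt(161931)/3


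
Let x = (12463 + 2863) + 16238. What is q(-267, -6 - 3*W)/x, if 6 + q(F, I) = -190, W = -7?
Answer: -49/7891 ≈ -0.0062096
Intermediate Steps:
q(F, I) = -196 (q(F, I) = -6 - 190 = -196)
x = 31564 (x = 15326 + 16238 = 31564)
q(-267, -6 - 3*W)/x = -196/31564 = -196*1/31564 = -49/7891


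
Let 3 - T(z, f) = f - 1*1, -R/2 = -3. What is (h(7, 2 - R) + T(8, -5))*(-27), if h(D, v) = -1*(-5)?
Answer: -378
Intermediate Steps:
R = 6 (R = -2*(-3) = 6)
h(D, v) = 5
T(z, f) = 4 - f (T(z, f) = 3 - (f - 1*1) = 3 - (f - 1) = 3 - (-1 + f) = 3 + (1 - f) = 4 - f)
(h(7, 2 - R) + T(8, -5))*(-27) = (5 + (4 - 1*(-5)))*(-27) = (5 + (4 + 5))*(-27) = (5 + 9)*(-27) = 14*(-27) = -378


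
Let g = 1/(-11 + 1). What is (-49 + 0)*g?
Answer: 49/10 ≈ 4.9000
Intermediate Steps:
g = -1/10 (g = 1/(-10) = -1/10 ≈ -0.10000)
(-49 + 0)*g = (-49 + 0)*(-1/10) = -49*(-1/10) = 49/10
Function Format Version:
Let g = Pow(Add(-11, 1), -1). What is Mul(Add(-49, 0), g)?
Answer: Rational(49, 10) ≈ 4.9000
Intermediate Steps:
g = Rational(-1, 10) (g = Pow(-10, -1) = Rational(-1, 10) ≈ -0.10000)
Mul(Add(-49, 0), g) = Mul(Add(-49, 0), Rational(-1, 10)) = Mul(-49, Rational(-1, 10)) = Rational(49, 10)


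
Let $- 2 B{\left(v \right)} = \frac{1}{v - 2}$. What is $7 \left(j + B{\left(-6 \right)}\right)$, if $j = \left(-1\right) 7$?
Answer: $- \frac{777}{16} \approx -48.563$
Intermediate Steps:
$j = -7$
$B{\left(v \right)} = - \frac{1}{2 \left(-2 + v\right)}$ ($B{\left(v \right)} = - \frac{1}{2 \left(v - 2\right)} = - \frac{1}{2 \left(-2 + v\right)}$)
$7 \left(j + B{\left(-6 \right)}\right) = 7 \left(-7 - \frac{1}{-4 + 2 \left(-6\right)}\right) = 7 \left(-7 - \frac{1}{-4 - 12}\right) = 7 \left(-7 - \frac{1}{-16}\right) = 7 \left(-7 - - \frac{1}{16}\right) = 7 \left(-7 + \frac{1}{16}\right) = 7 \left(- \frac{111}{16}\right) = - \frac{777}{16}$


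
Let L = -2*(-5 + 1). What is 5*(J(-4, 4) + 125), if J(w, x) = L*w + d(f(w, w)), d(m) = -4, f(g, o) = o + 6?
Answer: 445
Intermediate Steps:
f(g, o) = 6 + o
L = 8 (L = -2*(-4) = 8)
J(w, x) = -4 + 8*w (J(w, x) = 8*w - 4 = -4 + 8*w)
5*(J(-4, 4) + 125) = 5*((-4 + 8*(-4)) + 125) = 5*((-4 - 32) + 125) = 5*(-36 + 125) = 5*89 = 445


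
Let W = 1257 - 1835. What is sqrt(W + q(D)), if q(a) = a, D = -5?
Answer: I*sqrt(583) ≈ 24.145*I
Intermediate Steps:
W = -578
sqrt(W + q(D)) = sqrt(-578 - 5) = sqrt(-583) = I*sqrt(583)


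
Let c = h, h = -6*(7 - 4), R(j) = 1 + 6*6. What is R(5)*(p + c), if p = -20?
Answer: -1406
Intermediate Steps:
R(j) = 37 (R(j) = 1 + 36 = 37)
h = -18 (h = -6*3 = -18)
c = -18
R(5)*(p + c) = 37*(-20 - 18) = 37*(-38) = -1406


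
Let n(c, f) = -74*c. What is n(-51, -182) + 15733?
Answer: 19507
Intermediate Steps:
n(-51, -182) + 15733 = -74*(-51) + 15733 = 3774 + 15733 = 19507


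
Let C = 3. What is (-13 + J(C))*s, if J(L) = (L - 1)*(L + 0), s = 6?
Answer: -42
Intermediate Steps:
J(L) = L*(-1 + L) (J(L) = (-1 + L)*L = L*(-1 + L))
(-13 + J(C))*s = (-13 + 3*(-1 + 3))*6 = (-13 + 3*2)*6 = (-13 + 6)*6 = -7*6 = -42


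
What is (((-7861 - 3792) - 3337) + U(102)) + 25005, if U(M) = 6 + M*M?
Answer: 20425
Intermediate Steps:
U(M) = 6 + M²
(((-7861 - 3792) - 3337) + U(102)) + 25005 = (((-7861 - 3792) - 3337) + (6 + 102²)) + 25005 = ((-11653 - 3337) + (6 + 10404)) + 25005 = (-14990 + 10410) + 25005 = -4580 + 25005 = 20425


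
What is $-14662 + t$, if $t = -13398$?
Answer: $-28060$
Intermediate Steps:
$-14662 + t = -14662 - 13398 = -28060$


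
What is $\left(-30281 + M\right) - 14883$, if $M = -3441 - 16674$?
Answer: $-65279$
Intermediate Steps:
$M = -20115$ ($M = -3441 - 16674 = -20115$)
$\left(-30281 + M\right) - 14883 = \left(-30281 - 20115\right) - 14883 = -50396 - 14883 = -65279$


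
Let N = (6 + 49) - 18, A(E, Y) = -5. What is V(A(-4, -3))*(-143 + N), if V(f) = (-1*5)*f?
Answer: -2650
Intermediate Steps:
N = 37 (N = 55 - 18 = 37)
V(f) = -5*f
V(A(-4, -3))*(-143 + N) = (-5*(-5))*(-143 + 37) = 25*(-106) = -2650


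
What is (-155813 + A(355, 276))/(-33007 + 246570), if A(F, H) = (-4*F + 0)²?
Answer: 1860587/213563 ≈ 8.7121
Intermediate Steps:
A(F, H) = 16*F² (A(F, H) = (-4*F)² = 16*F²)
(-155813 + A(355, 276))/(-33007 + 246570) = (-155813 + 16*355²)/(-33007 + 246570) = (-155813 + 16*126025)/213563 = (-155813 + 2016400)*(1/213563) = 1860587*(1/213563) = 1860587/213563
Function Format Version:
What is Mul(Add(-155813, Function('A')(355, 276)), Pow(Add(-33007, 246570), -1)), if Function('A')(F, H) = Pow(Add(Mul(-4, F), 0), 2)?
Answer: Rational(1860587, 213563) ≈ 8.7121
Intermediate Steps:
Function('A')(F, H) = Mul(16, Pow(F, 2)) (Function('A')(F, H) = Pow(Mul(-4, F), 2) = Mul(16, Pow(F, 2)))
Mul(Add(-155813, Function('A')(355, 276)), Pow(Add(-33007, 246570), -1)) = Mul(Add(-155813, Mul(16, Pow(355, 2))), Pow(Add(-33007, 246570), -1)) = Mul(Add(-155813, Mul(16, 126025)), Pow(213563, -1)) = Mul(Add(-155813, 2016400), Rational(1, 213563)) = Mul(1860587, Rational(1, 213563)) = Rational(1860587, 213563)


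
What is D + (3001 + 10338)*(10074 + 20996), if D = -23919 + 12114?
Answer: 414430925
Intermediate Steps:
D = -11805
D + (3001 + 10338)*(10074 + 20996) = -11805 + (3001 + 10338)*(10074 + 20996) = -11805 + 13339*31070 = -11805 + 414442730 = 414430925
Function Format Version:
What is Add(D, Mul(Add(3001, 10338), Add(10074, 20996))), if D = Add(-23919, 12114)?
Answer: 414430925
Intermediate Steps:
D = -11805
Add(D, Mul(Add(3001, 10338), Add(10074, 20996))) = Add(-11805, Mul(Add(3001, 10338), Add(10074, 20996))) = Add(-11805, Mul(13339, 31070)) = Add(-11805, 414442730) = 414430925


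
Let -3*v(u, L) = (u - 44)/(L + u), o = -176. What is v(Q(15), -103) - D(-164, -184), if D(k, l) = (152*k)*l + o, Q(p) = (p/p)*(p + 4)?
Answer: -1155817177/252 ≈ -4.5866e+6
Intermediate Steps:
Q(p) = 4 + p (Q(p) = 1*(4 + p) = 4 + p)
v(u, L) = -(-44 + u)/(3*(L + u)) (v(u, L) = -(u - 44)/(3*(L + u)) = -(-44 + u)/(3*(L + u)))
D(k, l) = -176 + 152*k*l (D(k, l) = (152*k)*l - 176 = 152*k*l - 176 = -176 + 152*k*l)
v(Q(15), -103) - D(-164, -184) = (44 - (4 + 15))/(3*(-103 + (4 + 15))) - (-176 + 152*(-164)*(-184)) = (44 - 1*19)/(3*(-103 + 19)) - (-176 + 4586752) = (⅓)*(44 - 19)/(-84) - 1*4586576 = (⅓)*(-1/84)*25 - 4586576 = -25/252 - 4586576 = -1155817177/252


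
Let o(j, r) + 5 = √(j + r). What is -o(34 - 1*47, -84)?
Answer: 5 - I*√97 ≈ 5.0 - 9.8489*I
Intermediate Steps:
o(j, r) = -5 + √(j + r)
-o(34 - 1*47, -84) = -(-5 + √((34 - 1*47) - 84)) = -(-5 + √((34 - 47) - 84)) = -(-5 + √(-13 - 84)) = -(-5 + √(-97)) = -(-5 + I*√97) = 5 - I*√97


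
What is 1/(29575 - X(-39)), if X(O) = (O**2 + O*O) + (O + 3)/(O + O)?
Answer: 13/344923 ≈ 3.7690e-5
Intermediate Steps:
X(O) = 2*O**2 + (3 + O)/(2*O) (X(O) = (O**2 + O**2) + (3 + O)/((2*O)) = 2*O**2 + (3 + O)*(1/(2*O)) = 2*O**2 + (3 + O)/(2*O))
1/(29575 - X(-39)) = 1/(29575 - (3 - 39 + 4*(-39)**3)/(2*(-39))) = 1/(29575 - (-1)*(3 - 39 + 4*(-59319))/(2*39)) = 1/(29575 - (-1)*(3 - 39 - 237276)/(2*39)) = 1/(29575 - (-1)*(-237312)/(2*39)) = 1/(29575 - 1*39552/13) = 1/(29575 - 39552/13) = 1/(344923/13) = 13/344923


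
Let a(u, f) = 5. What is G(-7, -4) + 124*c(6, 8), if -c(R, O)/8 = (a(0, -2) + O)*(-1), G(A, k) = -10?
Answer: 12886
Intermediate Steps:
c(R, O) = 40 + 8*O (c(R, O) = -8*(5 + O)*(-1) = -8*(-5 - O) = 40 + 8*O)
G(-7, -4) + 124*c(6, 8) = -10 + 124*(40 + 8*8) = -10 + 124*(40 + 64) = -10 + 124*104 = -10 + 12896 = 12886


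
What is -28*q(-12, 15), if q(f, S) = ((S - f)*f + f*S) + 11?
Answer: 13804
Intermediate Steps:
q(f, S) = 11 + S*f + f*(S - f) (q(f, S) = (f*(S - f) + S*f) + 11 = (S*f + f*(S - f)) + 11 = 11 + S*f + f*(S - f))
-28*q(-12, 15) = -28*(11 - 1*(-12)² + 2*15*(-12)) = -28*(11 - 1*144 - 360) = -28*(11 - 144 - 360) = -28*(-493) = 13804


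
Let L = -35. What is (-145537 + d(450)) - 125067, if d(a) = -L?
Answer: -270569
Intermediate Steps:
d(a) = 35 (d(a) = -1*(-35) = 35)
(-145537 + d(450)) - 125067 = (-145537 + 35) - 125067 = -145502 - 125067 = -270569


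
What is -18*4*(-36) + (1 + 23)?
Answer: 2616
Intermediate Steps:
-18*4*(-36) + (1 + 23) = -72*(-36) + 24 = 2592 + 24 = 2616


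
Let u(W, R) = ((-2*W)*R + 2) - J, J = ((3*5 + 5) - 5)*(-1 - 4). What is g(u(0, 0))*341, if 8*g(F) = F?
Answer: 26257/8 ≈ 3282.1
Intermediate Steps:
J = -75 (J = ((15 + 5) - 5)*(-5) = (20 - 5)*(-5) = 15*(-5) = -75)
u(W, R) = 77 - 2*R*W (u(W, R) = ((-2*W)*R + 2) - 1*(-75) = (-2*R*W + 2) + 75 = (2 - 2*R*W) + 75 = 77 - 2*R*W)
g(F) = F/8
g(u(0, 0))*341 = ((77 - 2*0*0)/8)*341 = ((77 + 0)/8)*341 = ((1/8)*77)*341 = (77/8)*341 = 26257/8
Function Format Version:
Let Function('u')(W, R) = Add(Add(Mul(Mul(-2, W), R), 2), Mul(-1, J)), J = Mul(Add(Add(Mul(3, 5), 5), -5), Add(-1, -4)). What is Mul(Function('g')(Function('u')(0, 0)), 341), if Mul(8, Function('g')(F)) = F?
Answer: Rational(26257, 8) ≈ 3282.1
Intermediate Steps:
J = -75 (J = Mul(Add(Add(15, 5), -5), -5) = Mul(Add(20, -5), -5) = Mul(15, -5) = -75)
Function('u')(W, R) = Add(77, Mul(-2, R, W)) (Function('u')(W, R) = Add(Add(Mul(Mul(-2, W), R), 2), Mul(-1, -75)) = Add(Add(Mul(-2, R, W), 2), 75) = Add(Add(2, Mul(-2, R, W)), 75) = Add(77, Mul(-2, R, W)))
Function('g')(F) = Mul(Rational(1, 8), F)
Mul(Function('g')(Function('u')(0, 0)), 341) = Mul(Mul(Rational(1, 8), Add(77, Mul(-2, 0, 0))), 341) = Mul(Mul(Rational(1, 8), Add(77, 0)), 341) = Mul(Mul(Rational(1, 8), 77), 341) = Mul(Rational(77, 8), 341) = Rational(26257, 8)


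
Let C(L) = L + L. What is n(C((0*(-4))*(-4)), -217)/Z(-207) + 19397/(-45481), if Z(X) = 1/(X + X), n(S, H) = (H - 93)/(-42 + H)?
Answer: -5842055363/11779579 ≈ -495.95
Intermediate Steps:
C(L) = 2*L
n(S, H) = (-93 + H)/(-42 + H)
Z(X) = 1/(2*X)
n(C((0*(-4))*(-4)), -217)/Z(-207) + 19397/(-45481) = ((-93 - 217)/(-42 - 217))/(((1/2)/(-207))) + 19397/(-45481) = (-310/(-259))/(((1/2)*(-1/207))) + 19397*(-1/45481) = (-1/259*(-310))/(-1/414) - 19397/45481 = (310/259)*(-414) - 19397/45481 = -128340/259 - 19397/45481 = -5842055363/11779579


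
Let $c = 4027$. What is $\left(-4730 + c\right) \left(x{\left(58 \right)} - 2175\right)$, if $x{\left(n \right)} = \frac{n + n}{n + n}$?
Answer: $1528322$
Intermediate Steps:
$x{\left(n \right)} = 1$ ($x{\left(n \right)} = \frac{2 n}{2 n} = 2 n \frac{1}{2 n} = 1$)
$\left(-4730 + c\right) \left(x{\left(58 \right)} - 2175\right) = \left(-4730 + 4027\right) \left(1 - 2175\right) = \left(-703\right) \left(-2174\right) = 1528322$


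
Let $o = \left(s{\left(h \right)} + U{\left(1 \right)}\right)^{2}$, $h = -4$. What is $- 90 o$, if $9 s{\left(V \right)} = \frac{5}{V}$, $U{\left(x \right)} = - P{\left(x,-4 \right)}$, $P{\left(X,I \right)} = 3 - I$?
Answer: $- \frac{330245}{72} \approx -4586.7$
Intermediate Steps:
$U{\left(x \right)} = -7$ ($U{\left(x \right)} = - (3 - -4) = - (3 + 4) = \left(-1\right) 7 = -7$)
$s{\left(V \right)} = \frac{5}{9 V}$ ($s{\left(V \right)} = \frac{5 \frac{1}{V}}{9} = \frac{5}{9 V}$)
$o = \frac{66049}{1296}$ ($o = \left(\frac{5}{9 \left(-4\right)} - 7\right)^{2} = \left(\frac{5}{9} \left(- \frac{1}{4}\right) - 7\right)^{2} = \left(- \frac{5}{36} - 7\right)^{2} = \left(- \frac{257}{36}\right)^{2} = \frac{66049}{1296} \approx 50.964$)
$- 90 o = \left(-90\right) \frac{66049}{1296} = - \frac{330245}{72}$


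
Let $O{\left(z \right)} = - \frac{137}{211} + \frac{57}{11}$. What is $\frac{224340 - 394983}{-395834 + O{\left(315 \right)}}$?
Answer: $\frac{396062403}{918720194} \approx 0.4311$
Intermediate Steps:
$O{\left(z \right)} = \frac{10520}{2321}$ ($O{\left(z \right)} = \left(-137\right) \frac{1}{211} + 57 \cdot \frac{1}{11} = - \frac{137}{211} + \frac{57}{11} = \frac{10520}{2321}$)
$\frac{224340 - 394983}{-395834 + O{\left(315 \right)}} = \frac{224340 - 394983}{-395834 + \frac{10520}{2321}} = - \frac{170643}{- \frac{918720194}{2321}} = \left(-170643\right) \left(- \frac{2321}{918720194}\right) = \frac{396062403}{918720194}$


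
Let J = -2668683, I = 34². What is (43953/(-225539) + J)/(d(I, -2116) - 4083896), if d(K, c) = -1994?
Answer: 60189213909/92152754471 ≈ 0.65315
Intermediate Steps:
I = 1156
(43953/(-225539) + J)/(d(I, -2116) - 4083896) = (43953/(-225539) - 2668683)/(-1994 - 4083896) = (43953*(-1/225539) - 2668683)/(-4085890) = (-43953/225539 - 2668683)*(-1/4085890) = -601892139090/225539*(-1/4085890) = 60189213909/92152754471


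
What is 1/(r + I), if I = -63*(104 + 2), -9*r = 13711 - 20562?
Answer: -9/53251 ≈ -0.00016901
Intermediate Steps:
r = 6851/9 (r = -(13711 - 20562)/9 = -1/9*(-6851) = 6851/9 ≈ 761.22)
I = -6678 (I = -63*106 = -6678)
1/(r + I) = 1/(6851/9 - 6678) = 1/(-53251/9) = -9/53251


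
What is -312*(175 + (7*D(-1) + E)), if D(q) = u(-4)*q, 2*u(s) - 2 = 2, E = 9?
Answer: -53040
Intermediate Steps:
u(s) = 2 (u(s) = 1 + (½)*2 = 1 + 1 = 2)
D(q) = 2*q
-312*(175 + (7*D(-1) + E)) = -312*(175 + (7*(2*(-1)) + 9)) = -312*(175 + (7*(-2) + 9)) = -312*(175 + (-14 + 9)) = -312*(175 - 5) = -312*170 = -53040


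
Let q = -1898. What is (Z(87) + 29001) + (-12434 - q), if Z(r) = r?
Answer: 18552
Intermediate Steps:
(Z(87) + 29001) + (-12434 - q) = (87 + 29001) + (-12434 - 1*(-1898)) = 29088 + (-12434 + 1898) = 29088 - 10536 = 18552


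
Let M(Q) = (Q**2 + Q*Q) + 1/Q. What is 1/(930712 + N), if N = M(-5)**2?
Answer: 25/23329801 ≈ 1.0716e-6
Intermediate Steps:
M(Q) = 1/Q + 2*Q**2 (M(Q) = (Q**2 + Q**2) + 1/Q = 2*Q**2 + 1/Q = 1/Q + 2*Q**2)
N = 62001/25 (N = ((1 + 2*(-5)**3)/(-5))**2 = (-(1 + 2*(-125))/5)**2 = (-(1 - 250)/5)**2 = (-1/5*(-249))**2 = (249/5)**2 = 62001/25 ≈ 2480.0)
1/(930712 + N) = 1/(930712 + 62001/25) = 1/(23329801/25) = 25/23329801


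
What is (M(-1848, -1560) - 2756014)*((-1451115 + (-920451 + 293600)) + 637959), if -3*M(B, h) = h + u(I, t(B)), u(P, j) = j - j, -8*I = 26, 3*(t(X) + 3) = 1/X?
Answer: 3967930648458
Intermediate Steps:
t(X) = -3 + 1/(3*X)
I = -13/4 (I = -1/8*26 = -13/4 ≈ -3.2500)
u(P, j) = 0
M(B, h) = -h/3 (M(B, h) = -(h + 0)/3 = -h/3)
(M(-1848, -1560) - 2756014)*((-1451115 + (-920451 + 293600)) + 637959) = (-1/3*(-1560) - 2756014)*((-1451115 + (-920451 + 293600)) + 637959) = (520 - 2756014)*((-1451115 - 626851) + 637959) = -2755494*(-2077966 + 637959) = -2755494*(-1440007) = 3967930648458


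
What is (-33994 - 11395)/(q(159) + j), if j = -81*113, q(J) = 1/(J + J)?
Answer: 14433702/2910653 ≈ 4.9589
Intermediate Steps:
q(J) = 1/(2*J)
j = -9153
(-33994 - 11395)/(q(159) + j) = (-33994 - 11395)/((½)/159 - 9153) = -45389/((½)*(1/159) - 9153) = -45389/(1/318 - 9153) = -45389/(-2910653/318) = -45389*(-318/2910653) = 14433702/2910653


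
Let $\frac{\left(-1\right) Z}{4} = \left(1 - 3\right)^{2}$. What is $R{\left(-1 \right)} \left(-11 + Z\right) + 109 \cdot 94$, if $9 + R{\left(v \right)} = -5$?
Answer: $10624$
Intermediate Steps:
$Z = -16$ ($Z = - 4 \left(1 - 3\right)^{2} = - 4 \left(-2\right)^{2} = \left(-4\right) 4 = -16$)
$R{\left(v \right)} = -14$ ($R{\left(v \right)} = -9 - 5 = -14$)
$R{\left(-1 \right)} \left(-11 + Z\right) + 109 \cdot 94 = - 14 \left(-11 - 16\right) + 109 \cdot 94 = \left(-14\right) \left(-27\right) + 10246 = 378 + 10246 = 10624$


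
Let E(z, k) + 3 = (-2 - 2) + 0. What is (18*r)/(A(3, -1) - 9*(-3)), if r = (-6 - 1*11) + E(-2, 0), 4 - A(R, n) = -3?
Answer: -216/17 ≈ -12.706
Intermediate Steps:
E(z, k) = -7 (E(z, k) = -3 + ((-2 - 2) + 0) = -3 + (-4 + 0) = -3 - 4 = -7)
A(R, n) = 7 (A(R, n) = 4 - 1*(-3) = 4 + 3 = 7)
r = -24 (r = (-6 - 1*11) - 7 = (-6 - 11) - 7 = -17 - 7 = -24)
(18*r)/(A(3, -1) - 9*(-3)) = (18*(-24))/(7 - 9*(-3)) = -432/(7 + 27) = -432/34 = -432*1/34 = -216/17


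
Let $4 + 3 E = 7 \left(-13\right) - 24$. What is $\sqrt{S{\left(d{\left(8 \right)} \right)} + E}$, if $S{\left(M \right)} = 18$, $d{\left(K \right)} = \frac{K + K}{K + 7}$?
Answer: $\frac{i \sqrt{195}}{3} \approx 4.6547 i$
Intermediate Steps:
$d{\left(K \right)} = \frac{2 K}{7 + K}$
$E = - \frac{119}{3}$ ($E = - \frac{4}{3} + \frac{7 \left(-13\right) - 24}{3} = - \frac{4}{3} + \frac{-91 - 24}{3} = - \frac{4}{3} + \frac{1}{3} \left(-115\right) = - \frac{4}{3} - \frac{115}{3} = - \frac{119}{3} \approx -39.667$)
$\sqrt{S{\left(d{\left(8 \right)} \right)} + E} = \sqrt{18 - \frac{119}{3}} = \sqrt{- \frac{65}{3}} = \frac{i \sqrt{195}}{3}$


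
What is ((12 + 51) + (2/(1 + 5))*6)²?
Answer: 4225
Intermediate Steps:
((12 + 51) + (2/(1 + 5))*6)² = (63 + (2/6)*6)² = (63 + ((⅙)*2)*6)² = (63 + (⅓)*6)² = (63 + 2)² = 65² = 4225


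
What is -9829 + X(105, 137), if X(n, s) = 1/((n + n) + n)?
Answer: -3096134/315 ≈ -9829.0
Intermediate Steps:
X(n, s) = 1/(3*n) (X(n, s) = 1/(2*n + n) = 1/(3*n))
-9829 + X(105, 137) = -9829 + (1/3)/105 = -9829 + (1/3)*(1/105) = -9829 + 1/315 = -3096134/315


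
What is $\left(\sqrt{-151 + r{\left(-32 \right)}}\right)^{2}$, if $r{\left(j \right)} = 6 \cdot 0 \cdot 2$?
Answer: $-151$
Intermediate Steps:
$r{\left(j \right)} = 0$ ($r{\left(j \right)} = 0 \cdot 2 = 0$)
$\left(\sqrt{-151 + r{\left(-32 \right)}}\right)^{2} = \left(\sqrt{-151 + 0}\right)^{2} = \left(\sqrt{-151}\right)^{2} = \left(i \sqrt{151}\right)^{2} = -151$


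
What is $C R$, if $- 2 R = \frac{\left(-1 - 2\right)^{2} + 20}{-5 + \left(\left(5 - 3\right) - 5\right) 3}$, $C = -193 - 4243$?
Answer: $- \frac{32161}{7} \approx -4594.4$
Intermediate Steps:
$C = -4436$ ($C = -193 - 4243 = -4436$)
$R = \frac{29}{28}$ ($R = - \frac{\left(\left(-1 - 2\right)^{2} + 20\right) \frac{1}{-5 + \left(\left(5 - 3\right) - 5\right) 3}}{2} = - \frac{\left(\left(-3\right)^{2} + 20\right) \frac{1}{-5 + \left(2 - 5\right) 3}}{2} = - \frac{\left(9 + 20\right) \frac{1}{-5 - 9}}{2} = - \frac{29 \frac{1}{-5 - 9}}{2} = - \frac{29 \frac{1}{-14}}{2} = - \frac{29 \left(- \frac{1}{14}\right)}{2} = \left(- \frac{1}{2}\right) \left(- \frac{29}{14}\right) = \frac{29}{28} \approx 1.0357$)
$C R = \left(-4436\right) \frac{29}{28} = - \frac{32161}{7}$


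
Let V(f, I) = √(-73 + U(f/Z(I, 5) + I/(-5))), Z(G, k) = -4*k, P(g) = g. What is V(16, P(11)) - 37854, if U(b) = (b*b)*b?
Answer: -37854 + 10*I ≈ -37854.0 + 10.0*I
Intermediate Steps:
U(b) = b³ (U(b) = b²*b = b³)
V(f, I) = √(-73 + (-I/5 - f/20)³) (V(f, I) = √(-73 + (f/((-4*5)) + I/(-5))³) = √(-73 + (f/(-20) + I*(-⅕))³) = √(-73 + (f*(-1/20) - I/5)³) = √(-73 + (-f/20 - I/5)³) = √(-73 + (-I/5 - f/20)³))
V(16, P(11)) - 37854 = √(-2920000 - 5*(16 + 4*11)³)/200 - 37854 = √(-2920000 - 5*(16 + 44)³)/200 - 37854 = √(-2920000 - 5*60³)/200 - 37854 = √(-2920000 - 5*216000)/200 - 37854 = √(-2920000 - 1080000)/200 - 37854 = √(-4000000)/200 - 37854 = (2000*I)/200 - 37854 = 10*I - 37854 = -37854 + 10*I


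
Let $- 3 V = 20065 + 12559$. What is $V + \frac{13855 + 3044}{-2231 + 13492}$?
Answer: $- \frac{367328167}{33783} \approx -10873.0$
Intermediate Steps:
$V = - \frac{32624}{3}$ ($V = - \frac{20065 + 12559}{3} = \left(- \frac{1}{3}\right) 32624 = - \frac{32624}{3} \approx -10875.0$)
$V + \frac{13855 + 3044}{-2231 + 13492} = - \frac{32624}{3} + \frac{13855 + 3044}{-2231 + 13492} = - \frac{32624}{3} + \frac{16899}{11261} = - \frac{367328167}{33783}$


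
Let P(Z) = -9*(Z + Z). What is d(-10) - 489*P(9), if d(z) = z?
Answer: 79208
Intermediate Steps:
P(Z) = -18*Z
d(-10) - 489*P(9) = -10 - (-8802)*9 = -10 - 489*(-162) = -10 + 79218 = 79208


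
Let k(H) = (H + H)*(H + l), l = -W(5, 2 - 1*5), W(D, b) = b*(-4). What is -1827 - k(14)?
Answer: -1883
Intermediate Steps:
W(D, b) = -4*b
l = -12 (l = -(-4)*(2 - 1*5) = -(-4)*(2 - 5) = -(-4)*(-3) = -1*12 = -12)
k(H) = 2*H*(-12 + H) (k(H) = (H + H)*(H - 12) = (2*H)*(-12 + H) = 2*H*(-12 + H))
-1827 - k(14) = -1827 - 2*14*(-12 + 14) = -1827 - 2*14*2 = -1827 - 1*56 = -1827 - 56 = -1883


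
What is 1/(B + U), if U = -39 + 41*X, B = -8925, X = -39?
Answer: -1/10563 ≈ -9.4670e-5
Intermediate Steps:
U = -1638 (U = -39 + 41*(-39) = -39 - 1599 = -1638)
1/(B + U) = 1/(-8925 - 1638) = 1/(-10563) = -1/10563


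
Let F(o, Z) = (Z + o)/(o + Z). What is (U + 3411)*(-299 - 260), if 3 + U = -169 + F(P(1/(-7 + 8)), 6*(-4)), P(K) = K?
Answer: -1811160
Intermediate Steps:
F(o, Z) = 1 (F(o, Z) = (Z + o)/(Z + o) = 1)
U = -171 (U = -3 + (-169 + 1) = -3 - 168 = -171)
(U + 3411)*(-299 - 260) = (-171 + 3411)*(-299 - 260) = 3240*(-559) = -1811160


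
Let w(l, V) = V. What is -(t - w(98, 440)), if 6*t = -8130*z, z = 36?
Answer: 49220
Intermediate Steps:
t = -48780 (t = (-8130*36)/6 = (1/6)*(-292680) = -48780)
-(t - w(98, 440)) = -(-48780 - 1*440) = -(-48780 - 440) = -1*(-49220) = 49220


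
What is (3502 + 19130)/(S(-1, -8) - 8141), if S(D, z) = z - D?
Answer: -1886/679 ≈ -2.7776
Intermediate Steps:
(3502 + 19130)/(S(-1, -8) - 8141) = (3502 + 19130)/((-8 - 1*(-1)) - 8141) = 22632/((-8 + 1) - 8141) = 22632/(-7 - 8141) = 22632/(-8148) = 22632*(-1/8148) = -1886/679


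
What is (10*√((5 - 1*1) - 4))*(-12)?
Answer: 0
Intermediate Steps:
(10*√((5 - 1*1) - 4))*(-12) = (10*√((5 - 1) - 4))*(-12) = (10*√(4 - 4))*(-12) = (10*√0)*(-12) = (10*0)*(-12) = 0*(-12) = 0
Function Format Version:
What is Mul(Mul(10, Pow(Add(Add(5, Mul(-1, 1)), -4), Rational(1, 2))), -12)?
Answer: 0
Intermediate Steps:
Mul(Mul(10, Pow(Add(Add(5, Mul(-1, 1)), -4), Rational(1, 2))), -12) = Mul(Mul(10, Pow(Add(Add(5, -1), -4), Rational(1, 2))), -12) = Mul(Mul(10, Pow(Add(4, -4), Rational(1, 2))), -12) = Mul(Mul(10, Pow(0, Rational(1, 2))), -12) = Mul(Mul(10, 0), -12) = Mul(0, -12) = 0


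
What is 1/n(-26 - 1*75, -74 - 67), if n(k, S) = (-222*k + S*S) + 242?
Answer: 1/42545 ≈ 2.3505e-5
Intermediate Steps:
n(k, S) = 242 + S**2 - 222*k (n(k, S) = (-222*k + S**2) + 242 = (S**2 - 222*k) + 242 = 242 + S**2 - 222*k)
1/n(-26 - 1*75, -74 - 67) = 1/(242 + (-74 - 67)**2 - 222*(-26 - 1*75)) = 1/(242 + (-141)**2 - 222*(-26 - 75)) = 1/(242 + 19881 - 222*(-101)) = 1/(242 + 19881 + 22422) = 1/42545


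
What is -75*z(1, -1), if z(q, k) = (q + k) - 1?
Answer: 75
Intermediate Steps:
z(q, k) = -1 + k + q (z(q, k) = (k + q) - 1 = -1 + k + q)
-75*z(1, -1) = -75*(-1 - 1 + 1) = -75*(-1) = 75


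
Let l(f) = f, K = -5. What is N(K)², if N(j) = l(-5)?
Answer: 25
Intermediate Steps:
N(j) = -5
N(K)² = (-5)² = 25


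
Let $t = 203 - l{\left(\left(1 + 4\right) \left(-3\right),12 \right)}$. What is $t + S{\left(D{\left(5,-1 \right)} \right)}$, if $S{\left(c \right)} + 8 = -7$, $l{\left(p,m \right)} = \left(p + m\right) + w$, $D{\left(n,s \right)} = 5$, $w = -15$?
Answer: $206$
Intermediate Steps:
$l{\left(p,m \right)} = -15 + m + p$ ($l{\left(p,m \right)} = \left(p + m\right) - 15 = \left(m + p\right) - 15 = -15 + m + p$)
$S{\left(c \right)} = -15$ ($S{\left(c \right)} = -8 - 7 = -15$)
$t = 221$ ($t = 203 - \left(-15 + 12 + \left(1 + 4\right) \left(-3\right)\right) = 203 - \left(-15 + 12 + 5 \left(-3\right)\right) = 203 - \left(-15 + 12 - 15\right) = 203 - -18 = 203 + 18 = 221$)
$t + S{\left(D{\left(5,-1 \right)} \right)} = 221 - 15 = 206$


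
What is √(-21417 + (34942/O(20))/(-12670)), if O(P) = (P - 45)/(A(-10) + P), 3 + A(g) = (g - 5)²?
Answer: 11*I*√177363738055/31675 ≈ 146.25*I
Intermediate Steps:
A(g) = -3 + (-5 + g)² (A(g) = -3 + (g - 5)² = -3 + (-5 + g)²)
O(P) = (-45 + P)/(222 + P) (O(P) = (P - 45)/((-3 + (-5 - 10)²) + P) = (-45 + P)/((-3 + (-15)²) + P) = (-45 + P)/((-3 + 225) + P) = (-45 + P)/(222 + P))
√(-21417 + (34942/O(20))/(-12670)) = √(-21417 + (34942/(((-45 + 20)/(222 + 20))))/(-12670)) = √(-21417 + (34942/((-25/242)))*(-1/12670)) = √(-21417 + (34942/(((1/242)*(-25))))*(-1/12670)) = √(-21417 + (34942/(-25/242))*(-1/12670)) = √(-21417 + (34942*(-242/25))*(-1/12670)) = √(-21417 - 8455964/25*(-1/12670)) = √(-21417 + 4227982/158375) = √(-3387689393/158375) = 11*I*√177363738055/31675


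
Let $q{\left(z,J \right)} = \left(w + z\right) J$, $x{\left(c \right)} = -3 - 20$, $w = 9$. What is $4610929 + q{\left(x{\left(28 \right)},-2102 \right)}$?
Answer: $4640357$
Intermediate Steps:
$x{\left(c \right)} = -23$
$q{\left(z,J \right)} = J \left(9 + z\right)$ ($q{\left(z,J \right)} = \left(9 + z\right) J = J \left(9 + z\right)$)
$4610929 + q{\left(x{\left(28 \right)},-2102 \right)} = 4610929 - 2102 \left(9 - 23\right) = 4610929 - -29428 = 4610929 + 29428 = 4640357$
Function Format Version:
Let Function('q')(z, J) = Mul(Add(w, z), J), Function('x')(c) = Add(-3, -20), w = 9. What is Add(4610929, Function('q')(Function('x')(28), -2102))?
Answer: 4640357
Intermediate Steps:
Function('x')(c) = -23
Function('q')(z, J) = Mul(J, Add(9, z)) (Function('q')(z, J) = Mul(Add(9, z), J) = Mul(J, Add(9, z)))
Add(4610929, Function('q')(Function('x')(28), -2102)) = Add(4610929, Mul(-2102, Add(9, -23))) = Add(4610929, Mul(-2102, -14)) = Add(4610929, 29428) = 4640357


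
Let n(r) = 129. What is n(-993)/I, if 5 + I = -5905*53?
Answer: -129/312970 ≈ -0.00041218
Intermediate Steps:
I = -312970 (I = -5 - 5905*53 = -5 - 312965 = -312970)
n(-993)/I = 129/(-312970) = 129*(-1/312970) = -129/312970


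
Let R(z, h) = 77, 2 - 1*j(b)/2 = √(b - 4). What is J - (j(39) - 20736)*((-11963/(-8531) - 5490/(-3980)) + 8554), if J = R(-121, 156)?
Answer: 301165249942983/1697669 + 29053166045*√35/1697669 ≈ 1.7750e+8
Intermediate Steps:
j(b) = 4 - 2*√(-4 + b) (j(b) = 4 - 2*√(b - 4) = 4 - 2*√(-4 + b))
J = 77
J - (j(39) - 20736)*((-11963/(-8531) - 5490/(-3980)) + 8554) = 77 - ((4 - 2*√(-4 + 39)) - 20736)*((-11963/(-8531) - 5490/(-3980)) + 8554) = 77 - ((4 - 2*√35) - 20736)*((-11963*(-1/8531) - 5490*(-1/3980)) + 8554) = 77 - (-20732 - 2*√35)*((11963/8531 + 549/398) + 8554) = 77 - (-20732 - 2*√35)*(9444793/3395338 + 8554) = 77 - (-20732 - 2*√35)*29053166045/3395338 = 77 - (-301165119222470/1697669 - 29053166045*√35/1697669) = 77 + (301165119222470/1697669 + 29053166045*√35/1697669) = 301165249942983/1697669 + 29053166045*√35/1697669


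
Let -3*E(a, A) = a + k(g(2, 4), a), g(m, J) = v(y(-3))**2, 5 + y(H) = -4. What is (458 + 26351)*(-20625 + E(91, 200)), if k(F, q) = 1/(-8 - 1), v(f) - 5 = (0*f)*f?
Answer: -14951191637/27 ≈ -5.5375e+8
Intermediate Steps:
y(H) = -9 (y(H) = -5 - 4 = -9)
v(f) = 5 (v(f) = 5 + (0*f)*f = 5 + 0*f = 5 + 0 = 5)
g(m, J) = 25 (g(m, J) = 5**2 = 25)
k(F, q) = -1/9 (k(F, q) = 1/(-9) = -1/9)
E(a, A) = 1/27 - a/3 (E(a, A) = -(a - 1/9)/3 = -(-1/9 + a)/3 = 1/27 - a/3)
(458 + 26351)*(-20625 + E(91, 200)) = (458 + 26351)*(-20625 + (1/27 - 1/3*91)) = 26809*(-20625 + (1/27 - 91/3)) = 26809*(-20625 - 818/27) = 26809*(-557693/27) = -14951191637/27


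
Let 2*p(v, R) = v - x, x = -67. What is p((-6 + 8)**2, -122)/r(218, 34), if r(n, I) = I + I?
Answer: 71/136 ≈ 0.52206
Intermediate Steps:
r(n, I) = 2*I
p(v, R) = 67/2 + v/2 (p(v, R) = (v - 1*(-67))/2 = (v + 67)/2 = (67 + v)/2 = 67/2 + v/2)
p((-6 + 8)**2, -122)/r(218, 34) = (67/2 + (-6 + 8)**2/2)/((2*34)) = (67/2 + (1/2)*2**2)/68 = (67/2 + (1/2)*4)*(1/68) = (67/2 + 2)*(1/68) = (71/2)*(1/68) = 71/136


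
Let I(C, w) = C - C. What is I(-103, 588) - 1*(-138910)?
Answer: 138910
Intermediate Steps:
I(C, w) = 0
I(-103, 588) - 1*(-138910) = 0 - 1*(-138910) = 0 + 138910 = 138910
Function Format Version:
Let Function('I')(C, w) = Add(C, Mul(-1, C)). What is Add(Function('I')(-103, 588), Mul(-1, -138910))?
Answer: 138910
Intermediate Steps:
Function('I')(C, w) = 0
Add(Function('I')(-103, 588), Mul(-1, -138910)) = Add(0, Mul(-1, -138910)) = Add(0, 138910) = 138910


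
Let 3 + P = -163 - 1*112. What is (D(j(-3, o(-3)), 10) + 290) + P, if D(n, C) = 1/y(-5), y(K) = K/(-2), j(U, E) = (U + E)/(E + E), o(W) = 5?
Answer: 62/5 ≈ 12.400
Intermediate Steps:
P = -278 (P = -3 + (-163 - 1*112) = -3 + (-163 - 112) = -3 - 275 = -278)
j(U, E) = (E + U)/(2*E) (j(U, E) = (E + U)/((2*E)) = (E + U)*(1/(2*E)) = (E + U)/(2*E))
y(K) = -K/2 (y(K) = K*(-½) = -K/2)
D(n, C) = ⅖ (D(n, C) = 1/(-½*(-5)) = 1/(5/2) = ⅖)
(D(j(-3, o(-3)), 10) + 290) + P = (⅖ + 290) - 278 = 1452/5 - 278 = 62/5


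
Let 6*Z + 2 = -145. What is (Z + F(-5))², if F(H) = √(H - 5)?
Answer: 2361/4 - 49*I*√10 ≈ 590.25 - 154.95*I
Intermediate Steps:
F(H) = √(-5 + H)
Z = -49/2 (Z = -⅓ + (⅙)*(-145) = -⅓ - 145/6 = -49/2 ≈ -24.500)
(Z + F(-5))² = (-49/2 + √(-5 - 5))² = (-49/2 + √(-10))² = (-49/2 + I*√10)²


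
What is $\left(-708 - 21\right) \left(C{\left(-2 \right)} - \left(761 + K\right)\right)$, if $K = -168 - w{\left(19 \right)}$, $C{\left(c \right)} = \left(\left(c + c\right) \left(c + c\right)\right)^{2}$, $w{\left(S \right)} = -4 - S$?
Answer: $262440$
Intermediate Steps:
$C{\left(c \right)} = 16 c^{4}$ ($C{\left(c \right)} = \left(2 c 2 c\right)^{2} = \left(4 c^{2}\right)^{2} = 16 c^{4}$)
$K = -145$ ($K = -168 - \left(-4 - 19\right) = -168 - -23 = -168 + 23 = -145$)
$\left(-708 - 21\right) \left(C{\left(-2 \right)} - \left(761 + K\right)\right) = \left(-708 - 21\right) \left(16 \left(-2\right)^{4} - 616\right) = \left(-708 - 21\right) \left(16 \cdot 16 + \left(-761 + 145\right)\right) = - 729 \left(256 - 616\right) = \left(-729\right) \left(-360\right) = 262440$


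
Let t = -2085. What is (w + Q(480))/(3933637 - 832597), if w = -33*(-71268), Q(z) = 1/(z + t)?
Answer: 3774709619/4977169200 ≈ 0.75840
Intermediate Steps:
Q(z) = 1/(-2085 + z) (Q(z) = 1/(z - 2085) = 1/(-2085 + z))
w = 2351844
(w + Q(480))/(3933637 - 832597) = (2351844 + 1/(-2085 + 480))/(3933637 - 832597) = (2351844 + 1/(-1605))/3101040 = (2351844 - 1/1605)*(1/3101040) = (3774709619/1605)*(1/3101040) = 3774709619/4977169200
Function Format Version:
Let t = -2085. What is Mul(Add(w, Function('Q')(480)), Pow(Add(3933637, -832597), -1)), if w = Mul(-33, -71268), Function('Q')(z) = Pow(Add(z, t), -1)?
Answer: Rational(3774709619, 4977169200) ≈ 0.75840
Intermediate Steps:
Function('Q')(z) = Pow(Add(-2085, z), -1) (Function('Q')(z) = Pow(Add(z, -2085), -1) = Pow(Add(-2085, z), -1))
w = 2351844
Mul(Add(w, Function('Q')(480)), Pow(Add(3933637, -832597), -1)) = Mul(Add(2351844, Pow(Add(-2085, 480), -1)), Pow(Add(3933637, -832597), -1)) = Mul(Add(2351844, Pow(-1605, -1)), Pow(3101040, -1)) = Mul(Add(2351844, Rational(-1, 1605)), Rational(1, 3101040)) = Mul(Rational(3774709619, 1605), Rational(1, 3101040)) = Rational(3774709619, 4977169200)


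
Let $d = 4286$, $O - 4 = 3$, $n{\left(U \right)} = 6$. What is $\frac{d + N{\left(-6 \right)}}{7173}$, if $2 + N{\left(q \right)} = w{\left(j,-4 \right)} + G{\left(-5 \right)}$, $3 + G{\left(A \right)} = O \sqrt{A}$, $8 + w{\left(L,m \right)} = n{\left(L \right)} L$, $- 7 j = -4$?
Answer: $\frac{29935}{50211} + \frac{7 i \sqrt{5}}{7173} \approx 0.59618 + 0.0021821 i$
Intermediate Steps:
$j = \frac{4}{7}$ ($j = \left(- \frac{1}{7}\right) \left(-4\right) = \frac{4}{7} \approx 0.57143$)
$O = 7$ ($O = 4 + 3 = 7$)
$w{\left(L,m \right)} = -8 + 6 L$
$G{\left(A \right)} = -3 + 7 \sqrt{A}$
$N{\left(q \right)} = - \frac{67}{7} + 7 i \sqrt{5}$ ($N{\left(q \right)} = -2 + \left(\left(-8 + 6 \cdot \frac{4}{7}\right) - \left(3 - 7 \sqrt{-5}\right)\right) = -2 + \left(\left(-8 + \frac{24}{7}\right) - \left(3 - 7 i \sqrt{5}\right)\right) = -2 - \left(\frac{53}{7} - 7 i \sqrt{5}\right) = - \frac{67}{7} + 7 i \sqrt{5}$)
$\frac{d + N{\left(-6 \right)}}{7173} = \frac{4286 - \left(\frac{67}{7} - 7 i \sqrt{5}\right)}{7173} = \left(\frac{29935}{7} + 7 i \sqrt{5}\right) \frac{1}{7173} = \frac{29935}{50211} + \frac{7 i \sqrt{5}}{7173}$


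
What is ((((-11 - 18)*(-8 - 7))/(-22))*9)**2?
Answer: 15327225/484 ≈ 31668.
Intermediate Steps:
((((-11 - 18)*(-8 - 7))/(-22))*9)**2 = ((-29*(-15)*(-1/22))*9)**2 = ((435*(-1/22))*9)**2 = (-435/22*9)**2 = (-3915/22)**2 = 15327225/484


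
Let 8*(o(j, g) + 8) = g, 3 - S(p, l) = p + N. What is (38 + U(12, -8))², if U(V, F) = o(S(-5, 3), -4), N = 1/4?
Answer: 3481/4 ≈ 870.25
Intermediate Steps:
N = ¼ ≈ 0.25000
S(p, l) = 11/4 - p (S(p, l) = 3 - (p + ¼) = 3 - (¼ + p) = 3 + (-¼ - p) = 11/4 - p)
o(j, g) = -8 + g/8
U(V, F) = -17/2 (U(V, F) = -8 + (⅛)*(-4) = -8 - ½ = -17/2)
(38 + U(12, -8))² = (38 - 17/2)² = (59/2)² = 3481/4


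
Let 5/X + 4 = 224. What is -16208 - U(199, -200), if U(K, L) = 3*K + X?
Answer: -739421/44 ≈ -16805.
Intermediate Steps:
X = 1/44 (X = 5/(-4 + 224) = 5/220 = 5*(1/220) = 1/44 ≈ 0.022727)
U(K, L) = 1/44 + 3*K (U(K, L) = 3*K + 1/44 = 1/44 + 3*K)
-16208 - U(199, -200) = -16208 - (1/44 + 3*199) = -16208 - (1/44 + 597) = -16208 - 1*26269/44 = -16208 - 26269/44 = -739421/44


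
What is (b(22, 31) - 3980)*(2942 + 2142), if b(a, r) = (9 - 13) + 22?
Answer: -20142808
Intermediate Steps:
b(a, r) = 18 (b(a, r) = -4 + 22 = 18)
(b(22, 31) - 3980)*(2942 + 2142) = (18 - 3980)*(2942 + 2142) = -3962*5084 = -20142808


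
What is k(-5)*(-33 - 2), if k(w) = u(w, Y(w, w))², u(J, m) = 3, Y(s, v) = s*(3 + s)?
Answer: -315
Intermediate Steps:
k(w) = 9 (k(w) = 3² = 9)
k(-5)*(-33 - 2) = 9*(-33 - 2) = 9*(-35) = -315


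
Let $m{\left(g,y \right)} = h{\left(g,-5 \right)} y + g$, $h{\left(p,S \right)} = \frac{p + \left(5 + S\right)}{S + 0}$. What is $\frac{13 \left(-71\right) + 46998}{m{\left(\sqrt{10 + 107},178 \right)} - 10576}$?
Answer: $- \frac{12182230000}{2792792707} + \frac{119564625 \sqrt{13}}{2792792707} \approx -4.2077$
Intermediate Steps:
$h{\left(p,S \right)} = \frac{5 + S + p}{S}$
$m{\left(g,y \right)} = g - \frac{g y}{5}$ ($m{\left(g,y \right)} = \frac{5 - 5 + g}{-5} y + g = - \frac{g}{5} y + g = - \frac{g y}{5} + g = g - \frac{g y}{5}$)
$\frac{13 \left(-71\right) + 46998}{m{\left(\sqrt{10 + 107},178 \right)} - 10576} = \frac{13 \left(-71\right) + 46998}{\frac{\sqrt{10 + 107} \left(5 - 178\right)}{5} - 10576} = \frac{-923 + 46998}{\frac{\sqrt{117} \left(5 - 178\right)}{5} - 10576} = \frac{46075}{\frac{1}{5} \cdot 3 \sqrt{13} \left(-173\right) - 10576} = \frac{46075}{- \frac{519 \sqrt{13}}{5} - 10576} = \frac{46075}{-10576 - \frac{519 \sqrt{13}}{5}}$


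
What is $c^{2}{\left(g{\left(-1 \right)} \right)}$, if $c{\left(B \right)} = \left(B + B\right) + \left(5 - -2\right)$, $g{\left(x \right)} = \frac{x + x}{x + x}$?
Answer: $81$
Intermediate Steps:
$g{\left(x \right)} = 1$ ($g{\left(x \right)} = \frac{2 x}{2 x} = 2 x \frac{1}{2 x} = 1$)
$c{\left(B \right)} = 7 + 2 B$ ($c{\left(B \right)} = 2 B + \left(5 + 2\right) = 2 B + 7 = 7 + 2 B$)
$c^{2}{\left(g{\left(-1 \right)} \right)} = \left(7 + 2 \cdot 1\right)^{2} = \left(7 + 2\right)^{2} = 9^{2} = 81$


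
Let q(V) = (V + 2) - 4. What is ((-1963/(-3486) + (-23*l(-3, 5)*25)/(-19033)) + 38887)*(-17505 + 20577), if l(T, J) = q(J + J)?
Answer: 188720891471360/1579739 ≈ 1.1946e+8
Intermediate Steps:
q(V) = -2 + V (q(V) = (2 + V) - 4 = -2 + V)
l(T, J) = -2 + 2*J (l(T, J) = -2 + (J + J) = -2 + 2*J)
((-1963/(-3486) + (-23*l(-3, 5)*25)/(-19033)) + 38887)*(-17505 + 20577) = ((-1963/(-3486) + (-23*(-2 + 2*5)*25)/(-19033)) + 38887)*(-17505 + 20577) = ((-1963*(-1/3486) + (-23*(-2 + 10)*25)*(-1/19033)) + 38887)*3072 = ((1963/3486 + (-23*8*25)*(-1/19033)) + 38887)*3072 = ((1963/3486 - 184*25*(-1/19033)) + 38887)*3072 = ((1963/3486 - 4600*(-1/19033)) + 38887)*3072 = ((1963/3486 + 4600/19033) + 38887)*3072 = (7628197/9478434 + 38887)*3072 = (368595491155/9478434)*3072 = 188720891471360/1579739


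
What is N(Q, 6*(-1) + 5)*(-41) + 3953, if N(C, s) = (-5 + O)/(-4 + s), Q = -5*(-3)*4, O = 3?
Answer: 19683/5 ≈ 3936.6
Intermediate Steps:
Q = 60 (Q = 15*4 = 60)
N(C, s) = -2/(-4 + s) (N(C, s) = (-5 + 3)/(-4 + s) = -2/(-4 + s))
N(Q, 6*(-1) + 5)*(-41) + 3953 = -2/(-4 + (6*(-1) + 5))*(-41) + 3953 = -2/(-4 + (-6 + 5))*(-41) + 3953 = -2/(-4 - 1)*(-41) + 3953 = -2/(-5)*(-41) + 3953 = -2*(-⅕)*(-41) + 3953 = (⅖)*(-41) + 3953 = -82/5 + 3953 = 19683/5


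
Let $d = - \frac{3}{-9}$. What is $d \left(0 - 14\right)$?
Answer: $- \frac{14}{3} \approx -4.6667$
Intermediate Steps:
$d = \frac{1}{3}$ ($d = \left(-3\right) \left(- \frac{1}{9}\right) = \frac{1}{3} \approx 0.33333$)
$d \left(0 - 14\right) = \frac{0 - 14}{3} = \frac{1}{3} \left(-14\right) = - \frac{14}{3}$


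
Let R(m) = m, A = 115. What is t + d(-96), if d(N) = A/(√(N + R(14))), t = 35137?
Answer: 35137 - 115*I*√82/82 ≈ 35137.0 - 12.7*I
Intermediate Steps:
d(N) = 115/√(14 + N) (d(N) = 115/(√(N + 14)) = 115/(√(14 + N)) = 115/√(14 + N))
t + d(-96) = 35137 + 115/√(14 - 96) = 35137 + 115/√(-82) = 35137 + 115*(-I*√82/82) = 35137 - 115*I*√82/82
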